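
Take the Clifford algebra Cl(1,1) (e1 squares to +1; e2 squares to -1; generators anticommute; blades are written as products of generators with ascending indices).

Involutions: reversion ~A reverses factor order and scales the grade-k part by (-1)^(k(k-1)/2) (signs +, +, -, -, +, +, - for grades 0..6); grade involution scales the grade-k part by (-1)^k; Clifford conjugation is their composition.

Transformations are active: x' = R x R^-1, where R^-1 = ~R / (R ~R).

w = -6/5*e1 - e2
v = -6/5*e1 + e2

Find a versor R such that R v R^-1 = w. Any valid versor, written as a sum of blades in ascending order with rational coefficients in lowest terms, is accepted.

Why this works: both vectors square to 11/25, so q(v) = q(w) and R = v + w = -12/5*e1 carries v to w — its own direction survives, the complement (v - w)/2 flips.
Answer: -12/5*e1


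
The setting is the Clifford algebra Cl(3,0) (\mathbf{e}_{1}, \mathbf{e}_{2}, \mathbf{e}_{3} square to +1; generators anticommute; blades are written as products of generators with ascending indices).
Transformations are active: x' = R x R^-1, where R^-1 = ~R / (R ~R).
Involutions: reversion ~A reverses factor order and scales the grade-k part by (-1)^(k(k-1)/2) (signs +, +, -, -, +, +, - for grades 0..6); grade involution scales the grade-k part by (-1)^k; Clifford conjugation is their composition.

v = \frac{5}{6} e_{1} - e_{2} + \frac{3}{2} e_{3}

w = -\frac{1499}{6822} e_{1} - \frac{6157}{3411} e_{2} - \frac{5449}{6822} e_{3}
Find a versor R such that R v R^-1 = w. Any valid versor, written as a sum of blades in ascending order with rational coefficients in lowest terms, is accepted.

Take R = v + w = \frac{2093}{3411} e_{1} - \frac{9568}{3411} e_{2} + \frac{2392}{3411} e_{3}. Because q(v) = q(w) = \frac{71}{18}, conjugation by R sends v exactly to w.
Answer: \frac{2093}{3411} e_{1} - \frac{9568}{3411} e_{2} + \frac{2392}{3411} e_{3}


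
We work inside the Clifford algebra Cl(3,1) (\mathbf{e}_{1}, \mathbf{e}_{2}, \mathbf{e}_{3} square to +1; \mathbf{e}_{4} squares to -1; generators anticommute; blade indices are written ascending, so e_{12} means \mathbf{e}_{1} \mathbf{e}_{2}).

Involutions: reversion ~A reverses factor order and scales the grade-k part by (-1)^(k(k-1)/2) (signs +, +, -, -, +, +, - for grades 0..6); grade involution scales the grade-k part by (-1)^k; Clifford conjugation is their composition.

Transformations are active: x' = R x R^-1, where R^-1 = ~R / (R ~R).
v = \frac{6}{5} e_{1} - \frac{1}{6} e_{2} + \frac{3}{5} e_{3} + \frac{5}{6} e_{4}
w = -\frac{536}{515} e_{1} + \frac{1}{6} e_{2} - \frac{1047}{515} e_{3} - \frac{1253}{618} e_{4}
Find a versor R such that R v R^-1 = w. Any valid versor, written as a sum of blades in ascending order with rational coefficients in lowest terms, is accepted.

Reasoning: v^2 = w^2 = \frac{17}{15} since conjugation preserves the quadratic form; R = v + w = \frac{82}{515} e_{1} - \frac{738}{515} e_{3} - \frac{123}{103} e_{4} is then valid when invertible, keeping its own part and reversing (v - w)/2.
Answer: \frac{82}{515} e_{1} - \frac{738}{515} e_{3} - \frac{123}{103} e_{4}


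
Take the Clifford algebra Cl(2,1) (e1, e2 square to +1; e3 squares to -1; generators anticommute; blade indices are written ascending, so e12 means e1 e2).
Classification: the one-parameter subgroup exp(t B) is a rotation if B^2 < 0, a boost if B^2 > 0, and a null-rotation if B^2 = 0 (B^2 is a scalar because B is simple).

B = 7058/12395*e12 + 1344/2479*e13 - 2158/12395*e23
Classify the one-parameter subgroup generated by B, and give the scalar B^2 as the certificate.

B^2 term by term: the squares give (7058/12395)^2*(e12)^2 + (1344/2479)^2*(e13)^2 + (-2158/12395)^2*(e23)^2 = 49815364/153636025*(-1) + 1806336/6145441*(+1) + 4656964/153636025*(+1) = 0 (each basis 2-blade squares to minus the product of its generators' squares); cross terms between blades sharing an index anticommute and cancel. So B^2 = 0.
Answer: null-rotation, certificate B^2 = 0. The invariant at work: B^2 = 0 is unchanged by conjugation, hence its sign classifies the subgroup whatever basis B is written in.


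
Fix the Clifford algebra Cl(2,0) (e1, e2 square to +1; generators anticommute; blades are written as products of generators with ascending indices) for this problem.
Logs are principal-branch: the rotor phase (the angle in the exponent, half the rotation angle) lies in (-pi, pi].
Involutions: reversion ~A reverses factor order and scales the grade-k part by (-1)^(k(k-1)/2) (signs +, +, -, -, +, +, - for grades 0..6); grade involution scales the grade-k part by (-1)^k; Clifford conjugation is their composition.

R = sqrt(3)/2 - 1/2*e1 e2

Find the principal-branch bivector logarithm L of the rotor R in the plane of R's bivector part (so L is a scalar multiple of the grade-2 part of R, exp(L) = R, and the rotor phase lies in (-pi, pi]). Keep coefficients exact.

The scalar part of R is sqrt(3)/2, which fixes the principal-branch rotor phase; the unit plane is then the bivector part divided by the sine of that phase, and L is that plane scaled by the phase.
Concretely: cos(phase) = sqrt(3)/2 gives phase = ±pi/6, and since phase/sin(phase) is even the sign is immaterial: L = (phase/sin(phase)) * <R>_2 = (pi/3) * <R>_2.
Answer: -pi/6*e1 e2


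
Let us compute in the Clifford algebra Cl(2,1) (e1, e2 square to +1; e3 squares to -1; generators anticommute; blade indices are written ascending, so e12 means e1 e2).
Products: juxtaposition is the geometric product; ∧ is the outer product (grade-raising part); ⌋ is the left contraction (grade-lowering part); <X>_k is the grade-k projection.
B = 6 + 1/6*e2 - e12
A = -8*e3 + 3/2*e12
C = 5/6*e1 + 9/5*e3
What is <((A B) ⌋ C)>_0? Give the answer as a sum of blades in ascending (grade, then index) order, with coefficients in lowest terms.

step 1: 3/2 + 1/4*e1 - 48*e3 + 9*e12 + 4/3*e23 + 8*e123
step 2: 10393/120 + 5/4*e1 + 27/10*e3
step 3: 10393/120
Answer: 10393/120


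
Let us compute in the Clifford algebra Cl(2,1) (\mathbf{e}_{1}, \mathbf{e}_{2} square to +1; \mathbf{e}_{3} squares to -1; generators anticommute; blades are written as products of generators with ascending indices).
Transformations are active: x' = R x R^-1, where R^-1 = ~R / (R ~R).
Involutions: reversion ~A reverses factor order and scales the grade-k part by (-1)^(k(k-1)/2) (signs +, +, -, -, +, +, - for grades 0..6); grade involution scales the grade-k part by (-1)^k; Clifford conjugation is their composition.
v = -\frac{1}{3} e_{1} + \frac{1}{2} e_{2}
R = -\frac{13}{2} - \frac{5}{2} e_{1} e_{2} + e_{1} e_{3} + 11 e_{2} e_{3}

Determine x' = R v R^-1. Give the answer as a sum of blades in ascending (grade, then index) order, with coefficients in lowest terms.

~R = -\frac{13}{2} + \frac{5}{2} e_{1} e_{2} - e_{1} e_{3} - 11 e_{2} e_{3}, and R ~R = -\frac{147}{2}, so R^-1 = ~R / (-\frac{147}{2}).
R v = \frac{11}{12} e_{1} - \frac{49}{12} e_{2} - \frac{31}{6} e_{3} - \frac{25}{6} e_{1} e_{2} e_{3}
Answer: -\frac{221}{294} e_{1} - \frac{163}{147} e_{2} - \frac{176}{147} e_{3}


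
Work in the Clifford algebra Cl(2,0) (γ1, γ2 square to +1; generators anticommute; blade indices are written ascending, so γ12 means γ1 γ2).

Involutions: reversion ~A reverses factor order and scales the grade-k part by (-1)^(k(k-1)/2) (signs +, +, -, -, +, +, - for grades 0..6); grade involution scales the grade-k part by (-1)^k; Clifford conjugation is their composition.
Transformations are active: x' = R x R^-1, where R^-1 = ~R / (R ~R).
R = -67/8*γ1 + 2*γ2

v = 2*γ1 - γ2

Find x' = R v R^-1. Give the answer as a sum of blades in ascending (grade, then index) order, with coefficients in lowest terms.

~R = -67/8*γ1 + 2*γ2, and R ~R = 4745/64, so R^-1 = ~R / (4745/64).
R v = -75/4 + 35/8*γ12
Answer: 2122/949*γ1 - 11/949*γ2


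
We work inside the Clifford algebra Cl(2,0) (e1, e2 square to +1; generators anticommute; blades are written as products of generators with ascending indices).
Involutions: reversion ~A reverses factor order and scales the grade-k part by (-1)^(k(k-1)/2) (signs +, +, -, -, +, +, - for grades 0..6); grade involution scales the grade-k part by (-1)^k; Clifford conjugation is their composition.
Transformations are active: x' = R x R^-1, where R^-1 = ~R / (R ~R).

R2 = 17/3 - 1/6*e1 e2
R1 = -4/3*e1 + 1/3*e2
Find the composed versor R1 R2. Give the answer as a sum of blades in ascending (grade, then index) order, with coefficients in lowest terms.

Distribute over the terms of R1 (each basis-blade product reordered to ascending indices, repeated generators contracted through their squares):
(-4/3*e1) R2 = -68/9*e1 + 2/9*e2
(1/3*e2) R2 = 1/18*e1 + 17/9*e2
Summing the partial products and collecting blades:
Answer: -15/2*e1 + 19/9*e2


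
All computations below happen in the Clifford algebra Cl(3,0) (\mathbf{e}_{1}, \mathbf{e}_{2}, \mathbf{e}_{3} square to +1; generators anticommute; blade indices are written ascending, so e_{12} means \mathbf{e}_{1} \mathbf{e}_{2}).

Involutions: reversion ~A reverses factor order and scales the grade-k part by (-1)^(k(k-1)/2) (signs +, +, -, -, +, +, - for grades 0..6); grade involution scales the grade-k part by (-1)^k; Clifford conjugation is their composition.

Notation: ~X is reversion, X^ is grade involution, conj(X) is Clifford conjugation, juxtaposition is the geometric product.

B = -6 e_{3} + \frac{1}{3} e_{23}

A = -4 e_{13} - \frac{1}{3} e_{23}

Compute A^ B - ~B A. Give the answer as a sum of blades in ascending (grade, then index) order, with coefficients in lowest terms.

first term: \frac{1}{9} + 24 e_{1} + 2 e_{2} + \frac{4}{3} e_{12}
second term: -\frac{1}{9} - 24 e_{1} - 2 e_{2} + \frac{4}{3} e_{12}
Answer: \frac{2}{9} + 48 e_{1} + 4 e_{2}


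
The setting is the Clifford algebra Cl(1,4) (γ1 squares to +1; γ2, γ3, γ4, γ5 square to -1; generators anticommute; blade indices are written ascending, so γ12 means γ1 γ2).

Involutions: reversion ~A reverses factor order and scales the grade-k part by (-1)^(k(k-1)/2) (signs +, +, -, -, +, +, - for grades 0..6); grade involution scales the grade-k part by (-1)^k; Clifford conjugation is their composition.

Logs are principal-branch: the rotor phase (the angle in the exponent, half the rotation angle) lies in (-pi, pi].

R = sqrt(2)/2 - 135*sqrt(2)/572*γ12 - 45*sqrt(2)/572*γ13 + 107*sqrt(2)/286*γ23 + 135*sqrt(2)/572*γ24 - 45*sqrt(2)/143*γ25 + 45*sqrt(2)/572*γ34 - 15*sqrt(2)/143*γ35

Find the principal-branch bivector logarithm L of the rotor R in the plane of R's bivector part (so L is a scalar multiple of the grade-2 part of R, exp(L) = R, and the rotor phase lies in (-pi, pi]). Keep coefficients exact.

The scalar part of R is sqrt(2)/2, which pins the rotor phase on the principal branch; dividing the bivector part by the sine of that phase recovers the unit plane, and L is the phase times that plane.
Concretely: cos(phase) = sqrt(2)/2 gives phase = ±pi/4, and since phase/sin(phase) is even the sign is immaterial: L = (phase/sin(phase)) * <R>_2 = (sqrt(2)*pi/4) * <R>_2.
Answer: -135*pi/1144*γ12 - 45*pi/1144*γ13 + 107*pi/572*γ23 + 135*pi/1144*γ24 - 45*pi/286*γ25 + 45*pi/1144*γ34 - 15*pi/286*γ35


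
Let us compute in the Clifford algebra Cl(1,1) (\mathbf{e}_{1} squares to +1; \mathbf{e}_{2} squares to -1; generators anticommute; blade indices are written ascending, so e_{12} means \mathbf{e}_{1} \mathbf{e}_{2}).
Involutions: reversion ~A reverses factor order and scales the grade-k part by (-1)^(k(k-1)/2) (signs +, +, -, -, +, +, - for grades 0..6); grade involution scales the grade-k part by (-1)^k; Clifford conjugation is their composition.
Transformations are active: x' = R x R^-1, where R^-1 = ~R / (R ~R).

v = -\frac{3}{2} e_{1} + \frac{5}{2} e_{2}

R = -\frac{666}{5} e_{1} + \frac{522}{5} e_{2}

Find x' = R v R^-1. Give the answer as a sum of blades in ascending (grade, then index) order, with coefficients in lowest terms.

~R = -\frac{666}{5} e_{1} + \frac{522}{5} e_{2}, and R ~R = \frac{171072}{25}, so R^-1 = ~R / (\frac{171072}{25}).
R v = -\frac{306}{5} - \frac{882}{5} e_{12}
Answer: \frac{1025}{264} e_{1} - \frac{1153}{264} e_{2}


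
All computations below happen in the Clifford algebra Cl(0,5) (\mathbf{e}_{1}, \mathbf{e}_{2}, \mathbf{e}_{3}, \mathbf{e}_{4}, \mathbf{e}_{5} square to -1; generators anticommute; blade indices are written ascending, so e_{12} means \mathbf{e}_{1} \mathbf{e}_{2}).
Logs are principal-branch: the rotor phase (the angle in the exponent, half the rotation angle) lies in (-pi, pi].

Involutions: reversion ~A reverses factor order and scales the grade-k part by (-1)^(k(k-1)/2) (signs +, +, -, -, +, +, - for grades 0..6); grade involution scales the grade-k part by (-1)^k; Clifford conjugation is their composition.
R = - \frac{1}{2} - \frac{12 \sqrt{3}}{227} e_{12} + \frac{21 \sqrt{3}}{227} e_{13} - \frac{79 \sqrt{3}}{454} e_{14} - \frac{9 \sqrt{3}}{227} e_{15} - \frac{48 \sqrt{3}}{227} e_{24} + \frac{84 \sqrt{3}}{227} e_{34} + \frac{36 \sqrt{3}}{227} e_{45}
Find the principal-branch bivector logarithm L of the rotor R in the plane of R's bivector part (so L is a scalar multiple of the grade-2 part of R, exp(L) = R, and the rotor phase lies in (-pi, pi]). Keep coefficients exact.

The scalar part of R is - \frac{1}{2}, which pins the rotor phase on the principal branch; dividing the bivector part by the sine of that phase recovers the unit plane, and L is the phase times that plane.
Concretely: cos(phase) = - \frac{1}{2} gives phase = ±\frac{2 \pi}{3}, and since phase/sin(phase) is even the sign is immaterial: L = (phase/sin(phase)) * <R>_2 = (\frac{4 \sqrt{3} \pi}{9}) * <R>_2.
Answer: - \frac{16 \pi}{227} e_{12} + \frac{28 \pi}{227} e_{13} - \frac{158 \pi}{681} e_{14} - \frac{12 \pi}{227} e_{15} - \frac{64 \pi}{227} e_{24} + \frac{112 \pi}{227} e_{34} + \frac{48 \pi}{227} e_{45}


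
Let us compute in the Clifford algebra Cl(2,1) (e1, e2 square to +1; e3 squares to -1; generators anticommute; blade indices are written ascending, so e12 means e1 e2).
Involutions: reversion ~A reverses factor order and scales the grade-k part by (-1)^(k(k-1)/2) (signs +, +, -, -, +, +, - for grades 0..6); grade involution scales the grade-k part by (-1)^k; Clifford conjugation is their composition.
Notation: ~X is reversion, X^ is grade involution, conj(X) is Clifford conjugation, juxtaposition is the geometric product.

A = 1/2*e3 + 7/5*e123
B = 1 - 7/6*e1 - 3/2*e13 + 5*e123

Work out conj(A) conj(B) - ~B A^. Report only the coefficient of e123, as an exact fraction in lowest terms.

first term: 7 - 3/4*e1 - 21/10*e2 - 1/2*e3 + 5/2*e12 + 7/12*e13 + 49/30*e23 + 7/5*e123
second term: 7 + 3/4*e1 + 21/10*e2 - 1/2*e3 - 5/2*e12 + 7/12*e13 + 49/30*e23 - 7/5*e123
Answer: 14/5


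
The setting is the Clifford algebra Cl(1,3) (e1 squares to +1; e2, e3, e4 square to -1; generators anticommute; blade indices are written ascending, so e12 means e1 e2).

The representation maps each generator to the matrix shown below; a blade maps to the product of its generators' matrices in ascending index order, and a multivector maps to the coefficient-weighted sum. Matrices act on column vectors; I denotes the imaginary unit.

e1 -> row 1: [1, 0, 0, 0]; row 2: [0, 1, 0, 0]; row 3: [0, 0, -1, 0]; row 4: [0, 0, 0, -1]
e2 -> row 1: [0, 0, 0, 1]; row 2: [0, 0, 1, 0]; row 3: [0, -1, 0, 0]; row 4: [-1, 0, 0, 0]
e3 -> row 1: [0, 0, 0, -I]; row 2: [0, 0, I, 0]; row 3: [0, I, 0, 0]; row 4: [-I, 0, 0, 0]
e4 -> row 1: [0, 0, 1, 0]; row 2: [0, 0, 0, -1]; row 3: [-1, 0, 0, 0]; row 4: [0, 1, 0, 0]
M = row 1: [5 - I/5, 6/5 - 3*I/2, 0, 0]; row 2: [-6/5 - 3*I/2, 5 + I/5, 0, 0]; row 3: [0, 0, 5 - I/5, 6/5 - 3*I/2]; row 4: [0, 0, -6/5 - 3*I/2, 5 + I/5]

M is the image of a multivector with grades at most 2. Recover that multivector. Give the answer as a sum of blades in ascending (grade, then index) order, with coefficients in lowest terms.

Method: the blade images are trace-orthogonal — tr(rho(e_A) rho(e_B)^-1) = 4 if A = B and 0 otherwise — and rho(e_A)^-1 = (e_A)^2 * rho(e_A) with (e_A)^2 = +1 or -1, so the coefficient of e_A in the preimage is (e_A)^2 * tr(M rho(e_A))/4.
Nonzero projections over blades of grade <= 2: 1: (1)^2 = +1, tr(M 1) = 20, coefficient 5; e23: (e23)^2 = -1, tr(M rho(e23)) = -4/5, coefficient 1/5; e24: (e24)^2 = -1, tr(M rho(e24)) = -24/5, coefficient 6/5; e34: (e34)^2 = -1, tr(M rho(e34)) = -6, coefficient 3/2. Every other blade of grade <= 2 projects to 0.
Answer: 5 + 1/5*e23 + 6/5*e24 + 3/2*e34


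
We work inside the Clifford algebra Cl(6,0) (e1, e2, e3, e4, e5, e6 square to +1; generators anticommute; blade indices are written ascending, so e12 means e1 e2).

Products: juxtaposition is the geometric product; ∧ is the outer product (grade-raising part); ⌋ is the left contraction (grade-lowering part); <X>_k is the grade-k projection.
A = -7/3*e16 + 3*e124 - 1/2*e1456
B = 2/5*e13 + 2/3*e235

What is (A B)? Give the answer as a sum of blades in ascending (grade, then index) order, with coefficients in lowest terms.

step 1: -14/15*e36 - 6/5*e234 + 2*e1345 - 1/5*e3456 + 1/3*e12346 + 14/9*e12356
Answer: -14/15*e36 - 6/5*e234 + 2*e1345 - 1/5*e3456 + 1/3*e12346 + 14/9*e12356


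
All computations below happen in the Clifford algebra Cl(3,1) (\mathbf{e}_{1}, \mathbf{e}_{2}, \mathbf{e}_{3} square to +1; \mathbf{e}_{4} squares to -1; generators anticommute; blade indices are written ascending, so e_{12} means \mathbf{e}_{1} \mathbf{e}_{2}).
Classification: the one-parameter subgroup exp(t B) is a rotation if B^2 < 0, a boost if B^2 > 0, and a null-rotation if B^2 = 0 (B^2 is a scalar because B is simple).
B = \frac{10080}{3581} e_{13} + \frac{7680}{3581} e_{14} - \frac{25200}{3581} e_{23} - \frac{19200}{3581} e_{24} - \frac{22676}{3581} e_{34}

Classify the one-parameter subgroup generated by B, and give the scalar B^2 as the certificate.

B^2 term by term: the squares give (\frac{10080}{3581})^2*(e_{13})^2 + (\frac{7680}{3581})^2*(e_{14})^2 + (-\frac{25200}{3581})^2*(e_{23})^2 + (-\frac{19200}{3581})^2*(e_{24})^2 + (-\frac{22676}{3581})^2*(e_{34})^2 = \frac{101606400}{12823561}*(-1) + \frac{58982400}{12823561}*(+1) + \frac{635040000}{12823561}*(-1) + \frac{368640000}{12823561}*(+1) + \frac{514200976}{12823561}*(+1) = 16 (each basis 2-blade squares to minus the product of its generators' squares); cross terms between blades sharing an index anticommute and cancel; the commuting (index-disjoint) pairs give grade-4 terms 2*c*c'*(blade product), which cancel blade by blade — e_{1234}: \frac{387072000}{12823561} - \frac{387072000}{12823561} = 0 — confirming B is simple. So B^2 = 16.
Answer: boost, certificate B^2 = 16. Note: conjugating B changes its blade decomposition but never the scalar B^2 = 16, whose sign settles the classification.


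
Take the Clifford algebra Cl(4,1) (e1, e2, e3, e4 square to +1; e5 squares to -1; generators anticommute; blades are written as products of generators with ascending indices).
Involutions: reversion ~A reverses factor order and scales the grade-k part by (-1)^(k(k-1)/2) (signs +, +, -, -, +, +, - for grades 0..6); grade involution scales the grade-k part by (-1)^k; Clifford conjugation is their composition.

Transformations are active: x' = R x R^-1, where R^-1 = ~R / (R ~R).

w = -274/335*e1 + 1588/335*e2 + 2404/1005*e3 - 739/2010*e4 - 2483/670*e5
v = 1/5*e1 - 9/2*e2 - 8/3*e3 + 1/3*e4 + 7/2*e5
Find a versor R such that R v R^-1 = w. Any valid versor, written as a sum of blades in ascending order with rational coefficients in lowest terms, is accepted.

Key observation: q(v) = q(w) = 3434/225 (sandwiches preserve the norm), so R = v + w = -207/335*e1 + 161/670*e2 - 92/335*e3 - 23/670*e4 - 69/335*e5 works whenever it is invertible — the component of v along it is kept and (v - w)/2 reverses, sending v to w.
Answer: -207/335*e1 + 161/670*e2 - 92/335*e3 - 23/670*e4 - 69/335*e5


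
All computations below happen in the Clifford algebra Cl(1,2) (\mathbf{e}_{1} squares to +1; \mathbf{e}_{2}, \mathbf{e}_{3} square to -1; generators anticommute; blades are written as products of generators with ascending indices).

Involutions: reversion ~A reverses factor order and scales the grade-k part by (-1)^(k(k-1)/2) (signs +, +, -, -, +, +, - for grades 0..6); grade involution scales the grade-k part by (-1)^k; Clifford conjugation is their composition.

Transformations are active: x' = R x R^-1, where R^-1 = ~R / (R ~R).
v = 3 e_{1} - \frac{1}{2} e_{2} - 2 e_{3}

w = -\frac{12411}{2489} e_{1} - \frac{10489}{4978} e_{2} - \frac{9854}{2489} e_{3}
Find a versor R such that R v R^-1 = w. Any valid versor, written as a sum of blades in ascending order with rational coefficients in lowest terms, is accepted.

Key observation: q(v) = q(w) = \frac{19}{4} (sandwiches preserve the norm), so R = v + w = -\frac{4944}{2489} e_{1} - \frac{6489}{2489} e_{2} - \frac{14832}{2489} e_{3} works whenever it is invertible — the component of v along it is kept and (v - w)/2 reverses, sending v to w.
Answer: -\frac{4944}{2489} e_{1} - \frac{6489}{2489} e_{2} - \frac{14832}{2489} e_{3}


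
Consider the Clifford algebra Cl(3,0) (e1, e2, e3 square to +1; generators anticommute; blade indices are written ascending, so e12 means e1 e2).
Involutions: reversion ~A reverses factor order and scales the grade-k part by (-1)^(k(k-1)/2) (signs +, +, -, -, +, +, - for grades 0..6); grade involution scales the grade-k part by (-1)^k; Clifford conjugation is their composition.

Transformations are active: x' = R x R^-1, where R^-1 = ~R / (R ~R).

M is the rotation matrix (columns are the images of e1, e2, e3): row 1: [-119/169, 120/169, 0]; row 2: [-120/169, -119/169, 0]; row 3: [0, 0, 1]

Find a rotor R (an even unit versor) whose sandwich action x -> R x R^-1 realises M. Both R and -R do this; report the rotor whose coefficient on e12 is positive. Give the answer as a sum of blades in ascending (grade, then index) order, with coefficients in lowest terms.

Method: write R = a + b12*e12 + b13*e13 + b23*e23 with a^2 + b12^2 + b13^2 + b23^2 = 1 (so R^-1 = ~R). Expanding the columns R e_j ~R gives tr M = 4a^2 - 1 and, from the antisymmetric part, M21 - M12 = -4a*b12, M13 - M31 = 4a*b13, M32 - M23 = -4a*b23.
Here tr M = -69/169, so a^2 = (1 + tr M)/4 = 25/169 and a = ±5/13. Taking a = 5/13: M21 - M12 = -240/169, M13 - M31 = 0, M32 - M23 = 0, giving b12 = 12/13, b13 = 0, b23 = 0, i.e. R = 5/13 + 12/13*e12.
Its e12 coefficient is already positive.
Answer: 5/13 + 12/13*e12. Uniqueness: Spin(3) -> SO(3) maps R and -R to the same rotation of trace -69/169; fixing the sign of the e12 coefficient removes the ambiguity.


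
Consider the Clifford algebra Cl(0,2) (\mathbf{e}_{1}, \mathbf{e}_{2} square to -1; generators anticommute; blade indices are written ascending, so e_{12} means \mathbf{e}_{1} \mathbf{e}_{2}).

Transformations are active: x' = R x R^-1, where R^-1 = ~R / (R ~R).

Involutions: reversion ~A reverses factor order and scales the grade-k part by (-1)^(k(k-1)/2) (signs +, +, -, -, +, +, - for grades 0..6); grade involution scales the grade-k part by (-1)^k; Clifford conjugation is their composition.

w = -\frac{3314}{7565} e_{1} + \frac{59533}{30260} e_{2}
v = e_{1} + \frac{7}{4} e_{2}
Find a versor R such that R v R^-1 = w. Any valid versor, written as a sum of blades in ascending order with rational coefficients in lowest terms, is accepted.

Since q(v) = q(w) = -\frac{65}{16}, the sum R = v + w = \frac{4251}{7565} e_{1} + \frac{28122}{7565} e_{2} does the job whenever invertible.
Answer: \frac{4251}{7565} e_{1} + \frac{28122}{7565} e_{2}


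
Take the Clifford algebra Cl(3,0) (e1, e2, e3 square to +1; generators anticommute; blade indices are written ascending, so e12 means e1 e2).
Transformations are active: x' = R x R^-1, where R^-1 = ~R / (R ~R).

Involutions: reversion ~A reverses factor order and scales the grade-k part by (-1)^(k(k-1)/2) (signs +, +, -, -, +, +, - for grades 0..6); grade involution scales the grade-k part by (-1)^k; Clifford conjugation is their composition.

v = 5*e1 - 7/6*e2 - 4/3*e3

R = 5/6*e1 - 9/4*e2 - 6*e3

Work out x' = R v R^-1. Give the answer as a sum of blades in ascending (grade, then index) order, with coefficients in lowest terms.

~R = 5/6*e1 - 9/4*e2 - 6*e3, and R ~R = 6013/144, so R^-1 = ~R / (6013/144).
R v = 355/24 + 185/18*e12 + 260/9*e13 - 4*e23
Answer: -26515/6013*e1 - 15419/36078*e2 - 52628/18039*e3


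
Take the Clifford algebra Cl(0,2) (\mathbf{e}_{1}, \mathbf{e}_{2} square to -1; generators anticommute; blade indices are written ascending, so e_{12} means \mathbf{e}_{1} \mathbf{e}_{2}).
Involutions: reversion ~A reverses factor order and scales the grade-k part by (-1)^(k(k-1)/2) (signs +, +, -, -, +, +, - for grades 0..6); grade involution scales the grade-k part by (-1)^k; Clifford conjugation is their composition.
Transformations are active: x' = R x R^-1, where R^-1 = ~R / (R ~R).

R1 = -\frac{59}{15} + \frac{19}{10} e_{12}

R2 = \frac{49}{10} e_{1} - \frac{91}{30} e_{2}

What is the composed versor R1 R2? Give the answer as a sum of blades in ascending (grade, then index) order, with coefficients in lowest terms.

Distribute over the terms of R1 (each basis-blade product reordered to ascending indices, repeated generators contracted through their squares):
(-\frac{59}{15}) R2 = -\frac{2891}{150} e_{1} + \frac{5369}{450} e_{2}
(\frac{19}{10} e_{12}) R2 = \frac{1729}{300} e_{1} + \frac{931}{100} e_{2}
Summing the partial products and collecting blades:
Answer: -\frac{1351}{100} e_{1} + \frac{19117}{900} e_{2}


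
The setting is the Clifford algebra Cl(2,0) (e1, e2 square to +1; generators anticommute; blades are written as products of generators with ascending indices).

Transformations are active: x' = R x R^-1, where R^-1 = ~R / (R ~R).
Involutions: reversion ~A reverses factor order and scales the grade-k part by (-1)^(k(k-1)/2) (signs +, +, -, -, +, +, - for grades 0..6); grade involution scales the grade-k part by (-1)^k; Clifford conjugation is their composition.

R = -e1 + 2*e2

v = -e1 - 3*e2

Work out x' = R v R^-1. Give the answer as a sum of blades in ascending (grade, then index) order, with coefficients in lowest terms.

~R = -e1 + 2*e2, and R ~R = 5, so R^-1 = ~R / (5).
R v = -5 + 5*e1 e2
Answer: 3*e1 - e2


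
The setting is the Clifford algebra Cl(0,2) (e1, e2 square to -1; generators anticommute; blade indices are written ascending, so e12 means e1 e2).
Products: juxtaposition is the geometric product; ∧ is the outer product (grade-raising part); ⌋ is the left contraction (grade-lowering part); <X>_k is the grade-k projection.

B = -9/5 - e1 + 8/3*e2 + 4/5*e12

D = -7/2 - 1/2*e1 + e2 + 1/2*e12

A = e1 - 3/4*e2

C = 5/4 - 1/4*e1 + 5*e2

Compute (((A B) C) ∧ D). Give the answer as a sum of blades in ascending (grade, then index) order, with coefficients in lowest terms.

step 1: 3 - 12/5*e1 + 11/20*e2 + 23/12*e12
step 2: 2/5 - 40/3*e1 + 365/24*e2 - 142/15*e12
step 3: -7/5 + 697/15*e1 - 12679/240*e2 + 1325/48*e12
Answer: -7/5 + 697/15*e1 - 12679/240*e2 + 1325/48*e12


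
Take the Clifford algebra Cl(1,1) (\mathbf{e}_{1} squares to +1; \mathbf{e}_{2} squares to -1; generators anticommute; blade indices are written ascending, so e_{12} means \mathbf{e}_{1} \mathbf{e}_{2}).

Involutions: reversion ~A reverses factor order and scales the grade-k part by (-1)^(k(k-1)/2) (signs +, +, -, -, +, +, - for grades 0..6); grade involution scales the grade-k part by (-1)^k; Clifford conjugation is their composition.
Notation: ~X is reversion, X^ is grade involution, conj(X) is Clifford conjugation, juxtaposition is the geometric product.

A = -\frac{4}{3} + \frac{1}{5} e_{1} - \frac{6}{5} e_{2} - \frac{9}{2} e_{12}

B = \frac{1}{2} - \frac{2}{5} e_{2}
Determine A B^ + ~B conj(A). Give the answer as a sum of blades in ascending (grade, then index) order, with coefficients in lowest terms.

first term: -\frac{14}{75} + \frac{19}{10} e_{1} - \frac{17}{15} e_{2} - \frac{217}{100} e_{12}
second term: -\frac{14}{75} - \frac{19}{10} e_{1} + \frac{17}{15} e_{2} + \frac{217}{100} e_{12}
Answer: -\frac{28}{75}


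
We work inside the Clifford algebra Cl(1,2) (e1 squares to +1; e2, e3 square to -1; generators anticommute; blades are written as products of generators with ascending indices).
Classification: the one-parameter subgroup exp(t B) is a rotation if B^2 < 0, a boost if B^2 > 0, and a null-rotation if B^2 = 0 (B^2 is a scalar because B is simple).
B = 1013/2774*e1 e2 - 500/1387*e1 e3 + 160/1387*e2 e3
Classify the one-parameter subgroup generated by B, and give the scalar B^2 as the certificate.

B^2 term by term: the squares give (1013/2774)^2*(e1 e2)^2 + (-500/1387)^2*(e1 e3)^2 + (160/1387)^2*(e2 e3)^2 = 1026169/7695076*(+1) + 250000/1923769*(+1) + 25600/1923769*(-1) = 1/4 (each basis 2-blade squares to minus the product of its generators' squares); cross terms between blades sharing an index anticommute and cancel. So B^2 = 1/4.
Answer: boost, certificate B^2 = 1/4. Because 1/4 is invariant under every versor sandwich, the classification follows from its sign alone.


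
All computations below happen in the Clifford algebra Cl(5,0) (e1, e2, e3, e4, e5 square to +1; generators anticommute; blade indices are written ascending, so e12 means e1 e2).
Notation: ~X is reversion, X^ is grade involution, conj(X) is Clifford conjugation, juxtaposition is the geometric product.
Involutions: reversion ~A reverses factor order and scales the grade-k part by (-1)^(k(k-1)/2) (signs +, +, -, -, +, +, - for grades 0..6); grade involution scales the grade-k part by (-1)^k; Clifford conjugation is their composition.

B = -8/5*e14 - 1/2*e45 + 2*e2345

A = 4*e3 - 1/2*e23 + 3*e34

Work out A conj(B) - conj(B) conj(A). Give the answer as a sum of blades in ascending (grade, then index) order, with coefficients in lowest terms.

first term: 24/5*e13 - 6*e25 + 3/2*e35 + e45 - 32/5*e134 - 8*e245 + 2*e345 - 4/5*e1234 - 1/4*e2345
second term: 24/5*e13 + 6*e25 + 3/2*e35 - e45 + 32/5*e134 - 8*e245 - 2*e345 + 4/5*e1234 + 1/4*e2345
Answer: -12*e25 + 2*e45 - 64/5*e134 + 4*e345 - 8/5*e1234 - 1/2*e2345


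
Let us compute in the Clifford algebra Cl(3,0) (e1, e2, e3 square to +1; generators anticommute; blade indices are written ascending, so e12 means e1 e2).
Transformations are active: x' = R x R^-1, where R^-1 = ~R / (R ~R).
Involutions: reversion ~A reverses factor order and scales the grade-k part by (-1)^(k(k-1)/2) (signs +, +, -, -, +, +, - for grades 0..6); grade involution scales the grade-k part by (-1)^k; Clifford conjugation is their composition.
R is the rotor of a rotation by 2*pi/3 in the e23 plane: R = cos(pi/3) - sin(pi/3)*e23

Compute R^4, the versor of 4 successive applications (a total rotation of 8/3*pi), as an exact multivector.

The rotor phase is half the rotation angle and phases add under composition, so 4 steps in the e23 plane accumulate phase 4*(pi/3) = 4*pi/3: R^4 = cos(4*pi/3) - sin(4*pi/3)*e23.
cos(4*pi/3) = -1/2 and sin(4*pi/3) = -sqrt(3)/2, so R^4 = -1/2 + sqrt(3)/2*e23. The net rotation is 2/3*pi (after discarding 1 full turn, each of which contributes a factor -1 to the rotor); the rotor keeps the half-angle phase exactly.
Answer: -1/2 + sqrt(3)/2*e23


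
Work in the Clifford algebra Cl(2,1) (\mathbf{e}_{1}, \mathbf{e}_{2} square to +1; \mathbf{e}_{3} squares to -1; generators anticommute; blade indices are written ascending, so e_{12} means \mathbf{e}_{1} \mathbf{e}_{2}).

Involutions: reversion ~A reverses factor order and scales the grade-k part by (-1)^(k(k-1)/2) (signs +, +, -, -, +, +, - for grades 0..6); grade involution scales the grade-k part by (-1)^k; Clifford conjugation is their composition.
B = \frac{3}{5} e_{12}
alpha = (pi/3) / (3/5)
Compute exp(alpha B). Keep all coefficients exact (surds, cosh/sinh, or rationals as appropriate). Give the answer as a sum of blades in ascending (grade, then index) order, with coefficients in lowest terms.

B^2 = (\frac{3}{5})^2*(e_{12})^2 = \frac{9}{25}*(-1) = -\frac{9}{25} (a basis 2-blade squares to minus the product of its generators' squares).
B^2 = -\frac{9}{25} — circular case — the even/odd split gives cos and sin: l = \frac{3}{5}, alpha*l = \frac{\pi}{3}, so exp(alpha B) = cos(\frac{\pi}{3}) + (sin(\frac{\pi}{3})/(\frac{3}{5}))*B = \frac{1}{2} + (\frac{5 \sqrt{3}}{6})*B.
Answer: \frac{1}{2} + \frac{\sqrt{3}}{2} e_{12}


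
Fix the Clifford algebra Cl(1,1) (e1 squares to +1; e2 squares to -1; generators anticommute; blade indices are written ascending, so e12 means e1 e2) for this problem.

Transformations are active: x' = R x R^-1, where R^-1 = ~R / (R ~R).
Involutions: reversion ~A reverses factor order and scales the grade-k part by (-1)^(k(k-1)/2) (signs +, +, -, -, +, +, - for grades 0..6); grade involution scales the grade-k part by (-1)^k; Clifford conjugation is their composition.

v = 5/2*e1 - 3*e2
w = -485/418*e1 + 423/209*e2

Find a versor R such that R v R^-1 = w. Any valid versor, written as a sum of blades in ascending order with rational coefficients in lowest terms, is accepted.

Construction: equal norms (both -11/4) license R = v + w = 280/209*e1 - 204/209*e2 — nothing changes along that direction, while (v - w)/2 changes sign, so v maps onto w.
Answer: 280/209*e1 - 204/209*e2


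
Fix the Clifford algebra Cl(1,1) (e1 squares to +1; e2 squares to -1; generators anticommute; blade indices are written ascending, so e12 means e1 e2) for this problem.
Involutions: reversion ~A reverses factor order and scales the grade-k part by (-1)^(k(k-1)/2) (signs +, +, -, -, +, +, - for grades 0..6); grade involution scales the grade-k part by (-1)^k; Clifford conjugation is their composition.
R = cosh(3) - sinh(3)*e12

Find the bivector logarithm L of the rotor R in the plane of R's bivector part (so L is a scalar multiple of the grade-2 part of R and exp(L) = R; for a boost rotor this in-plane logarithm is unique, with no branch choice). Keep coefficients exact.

The scalar part of R is cosh(3), so cosh pins the rapidity up to sign — the sign comes from the bivector part; dividing that part by sinh of the rapidity yields the plane, and the in-plane L = rapidity * plane is unique because the two sign choices cancel.
Concretely: cosh(rapidity) = cosh(3) gives rapidity = ±3, and since rapidity/sinh(rapidity) is even the sign is immaterial: L = (rapidity/sinh(rapidity)) * <R>_2 = (3/sinh(3)) * <R>_2.
Answer: -3*e12


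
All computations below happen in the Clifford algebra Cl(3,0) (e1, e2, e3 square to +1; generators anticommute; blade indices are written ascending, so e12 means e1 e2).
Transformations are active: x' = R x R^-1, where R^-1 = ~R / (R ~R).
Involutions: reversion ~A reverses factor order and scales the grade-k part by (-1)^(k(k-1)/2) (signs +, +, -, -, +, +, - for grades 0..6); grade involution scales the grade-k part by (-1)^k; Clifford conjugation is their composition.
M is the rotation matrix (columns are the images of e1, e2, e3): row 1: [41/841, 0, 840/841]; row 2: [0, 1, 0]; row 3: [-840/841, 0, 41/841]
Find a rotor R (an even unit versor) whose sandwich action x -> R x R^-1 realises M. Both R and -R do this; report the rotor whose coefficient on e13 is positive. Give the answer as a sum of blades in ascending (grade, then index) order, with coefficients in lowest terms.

Method: write R = a + b12*e12 + b13*e13 + b23*e23 with a^2 + b12^2 + b13^2 + b23^2 = 1 (so R^-1 = ~R). Expanding the columns R e_j ~R gives tr M = 4a^2 - 1 and, from the antisymmetric part, M21 - M12 = -4a*b12, M13 - M31 = 4a*b13, M32 - M23 = -4a*b23.
Here tr M = 923/841, so a^2 = (1 + tr M)/4 = 441/841 and a = ±21/29. Taking a = 21/29: M21 - M12 = 0, M13 - M31 = 1680/841, M32 - M23 = 0, giving b12 = 0, b13 = 20/29, b23 = 0, i.e. R = 21/29 + 20/29*e13.
Its e13 coefficient is already positive.
Answer: 21/29 + 20/29*e13. Sheet selection: the two-to-one cover makes ±R indistinguishable at the matrix level (trace 923/841), so uniqueness comes from the required sign on e13.


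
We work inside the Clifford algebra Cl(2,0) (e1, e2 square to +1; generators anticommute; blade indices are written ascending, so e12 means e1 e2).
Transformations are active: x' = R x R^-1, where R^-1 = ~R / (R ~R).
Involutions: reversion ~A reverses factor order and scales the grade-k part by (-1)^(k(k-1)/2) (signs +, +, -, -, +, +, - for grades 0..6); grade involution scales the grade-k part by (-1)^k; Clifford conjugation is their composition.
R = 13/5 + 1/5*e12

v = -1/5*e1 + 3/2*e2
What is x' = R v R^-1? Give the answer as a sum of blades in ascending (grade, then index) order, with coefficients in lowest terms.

~R = 13/5 - 1/5*e12, and R ~R = 34/5, so R^-1 = ~R / (34/5).
R v = -11/50*e1 + 197/50*e2
Answer: 27/850*e1 + 643/425*e2


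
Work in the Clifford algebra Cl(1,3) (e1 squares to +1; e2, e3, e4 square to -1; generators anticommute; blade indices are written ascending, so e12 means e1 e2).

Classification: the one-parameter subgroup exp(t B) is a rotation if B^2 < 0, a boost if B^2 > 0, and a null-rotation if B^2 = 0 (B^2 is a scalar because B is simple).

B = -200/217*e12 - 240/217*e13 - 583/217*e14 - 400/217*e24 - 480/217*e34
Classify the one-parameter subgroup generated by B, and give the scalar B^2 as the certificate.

B^2 term by term: the squares give (-200/217)^2*(e12)^2 + (-240/217)^2*(e13)^2 + (-583/217)^2*(e14)^2 + (-400/217)^2*(e24)^2 + (-480/217)^2*(e34)^2 = 40000/47089*(+1) + 57600/47089*(+1) + 339889/47089*(+1) + 160000/47089*(-1) + 230400/47089*(-1) = 1 (each basis 2-blade squares to minus the product of its generators' squares); cross terms between blades sharing an index anticommute and cancel; the commuting (index-disjoint) pairs give grade-4 terms 2*c*c'*(blade product), which cancel blade by blade — e1234: 192000/47089 - 192000/47089 = 0 — confirming B is simple. So B^2 = 1.
Answer: boost, certificate B^2 = 1. Why this suffices: the scalar 1 survives any versor conjugation, so its sign alone determines the class however B is presented.


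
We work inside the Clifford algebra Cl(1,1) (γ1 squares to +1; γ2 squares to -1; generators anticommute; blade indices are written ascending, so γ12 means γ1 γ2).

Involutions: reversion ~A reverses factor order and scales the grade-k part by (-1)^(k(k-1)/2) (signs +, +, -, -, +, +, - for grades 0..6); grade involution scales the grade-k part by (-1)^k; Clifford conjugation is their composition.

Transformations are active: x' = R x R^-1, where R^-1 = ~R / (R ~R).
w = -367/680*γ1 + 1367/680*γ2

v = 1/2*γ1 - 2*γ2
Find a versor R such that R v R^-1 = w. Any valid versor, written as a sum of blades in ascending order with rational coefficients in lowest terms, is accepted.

The midline construction: v and w both square to -15/4, so reflecting in their sum -27/680*γ1 + 7/680*γ2 exchanges them.
Answer: -27/680*γ1 + 7/680*γ2


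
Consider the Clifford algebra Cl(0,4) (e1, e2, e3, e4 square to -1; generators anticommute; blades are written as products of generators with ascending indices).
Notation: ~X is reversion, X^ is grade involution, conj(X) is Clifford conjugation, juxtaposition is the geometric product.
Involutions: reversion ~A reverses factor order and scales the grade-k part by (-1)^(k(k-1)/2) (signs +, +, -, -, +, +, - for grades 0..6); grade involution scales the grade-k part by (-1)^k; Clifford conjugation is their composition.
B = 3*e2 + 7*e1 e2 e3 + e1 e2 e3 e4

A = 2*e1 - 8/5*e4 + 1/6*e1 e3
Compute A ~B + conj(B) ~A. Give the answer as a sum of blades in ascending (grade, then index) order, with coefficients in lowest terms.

first term: -7/6*e2 + 6*e1 e2 + 14*e2 e3 + 149/30*e2 e4 - 21/10*e1 e2 e3 - 2*e2 e3 e4 - 56/5*e1 e2 e3 e4
second term: -7/6*e2 + 6*e1 e2 - 14*e2 e3 + 139/30*e2 e4 + 11/10*e1 e2 e3 + 2*e2 e3 e4 - 56/5*e1 e2 e3 e4
Answer: -7/3*e2 + 12*e1 e2 + 48/5*e2 e4 - e1 e2 e3 - 112/5*e1 e2 e3 e4


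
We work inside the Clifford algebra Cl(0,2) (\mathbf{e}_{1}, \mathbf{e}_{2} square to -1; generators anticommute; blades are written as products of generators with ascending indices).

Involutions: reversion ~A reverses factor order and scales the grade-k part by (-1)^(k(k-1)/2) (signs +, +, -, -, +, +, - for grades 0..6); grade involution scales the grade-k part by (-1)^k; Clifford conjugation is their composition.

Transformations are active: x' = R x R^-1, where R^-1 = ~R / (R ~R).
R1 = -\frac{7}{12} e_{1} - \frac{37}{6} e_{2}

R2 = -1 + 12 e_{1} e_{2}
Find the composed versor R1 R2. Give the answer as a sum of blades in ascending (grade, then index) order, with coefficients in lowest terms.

Distribute over the terms of R1 (each basis-blade product reordered to ascending indices, repeated generators contracted through their squares):
(-\frac{7}{12} e_{1}) R2 = \frac{7}{12} e_{1} + 7 e_{2}
(-\frac{37}{6} e_{2}) R2 = -74 e_{1} + \frac{37}{6} e_{2}
Summing the partial products and collecting blades:
Answer: -\frac{881}{12} e_{1} + \frac{79}{6} e_{2}
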